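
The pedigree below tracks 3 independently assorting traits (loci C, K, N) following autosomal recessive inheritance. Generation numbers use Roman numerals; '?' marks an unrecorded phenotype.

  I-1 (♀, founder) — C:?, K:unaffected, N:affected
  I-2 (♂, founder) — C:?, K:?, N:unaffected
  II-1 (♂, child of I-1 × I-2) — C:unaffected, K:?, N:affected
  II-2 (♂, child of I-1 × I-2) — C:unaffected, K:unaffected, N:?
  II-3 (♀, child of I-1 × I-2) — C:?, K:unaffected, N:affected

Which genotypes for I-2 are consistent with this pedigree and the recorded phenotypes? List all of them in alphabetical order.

I-2 ∈ {CC KK Nn, CC Kk Nn, CC kk Nn, Cc KK Nn, Cc Kk Nn, Cc kk Nn, cc KK Nn, cc Kk Nn, cc kk Nn}

C/I-1 ? ·: CC|Cc|cc
C/I-2 ? ·: CC|Cc|cc
C/II-1 un I-1×I-2: CC|Cc
C/II-2 un I-1×I-2: CC|Cc
C/II-3 ? I-1×I-2: CC|Cc|cc
⇒ C over [I-1,I-2,II-1,II-2,II-3]: 35 consistent
K/I-1 un ·: KK|Kk
K/I-2 ? ·: KK|Kk|kk
K/II-1 ? I-1×I-2: KK|Kk|kk
K/II-2 un I-1×I-2: KK|Kk
K/II-3 un I-1×I-2: KK|Kk
⇒ K over [I-1,I-2,II-1,II-2,II-3]: 32 consistent
N/I-1 aff ·: nn
N/I-2 un ·: Nn
N/II-1 aff I-1×I-2: nn
N/II-2 ? I-1×I-2: Nn|nn
N/II-3 aff I-1×I-2: nn
⇒ N over [I-1,I-2,II-1,II-2,II-3]: 2 consistent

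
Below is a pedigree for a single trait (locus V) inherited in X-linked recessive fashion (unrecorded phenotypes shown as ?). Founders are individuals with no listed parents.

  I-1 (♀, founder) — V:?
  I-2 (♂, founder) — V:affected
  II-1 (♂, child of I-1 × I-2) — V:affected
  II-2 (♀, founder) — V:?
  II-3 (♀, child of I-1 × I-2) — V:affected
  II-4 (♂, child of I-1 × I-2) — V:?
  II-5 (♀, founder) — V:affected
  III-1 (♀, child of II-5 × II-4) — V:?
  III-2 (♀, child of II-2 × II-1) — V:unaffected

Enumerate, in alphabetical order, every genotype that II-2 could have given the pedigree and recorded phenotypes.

V/I-1 ? ·: X^VX^v|X^vX^v
V/I-2 aff ·: X^vY
V/II-1 aff I-1×I-2: X^vY
V/II-2 ? ·: X^VX^V|X^VX^v
V/II-3 aff I-1×I-2: X^vX^v
V/II-4 ? I-1×I-2: X^VY|X^vY
V/II-5 aff ·: X^vX^v
V/III-1 ? II-5×II-4: X^VX^v|X^vX^v
V/III-2 un II-2×II-1: X^VX^v
⇒ V over [I-1,I-2,II-1,II-2,II-3,II-4,II-5,III-1,III-2]: 6 consistent

II-2 ∈ {X^VX^V, X^VX^v}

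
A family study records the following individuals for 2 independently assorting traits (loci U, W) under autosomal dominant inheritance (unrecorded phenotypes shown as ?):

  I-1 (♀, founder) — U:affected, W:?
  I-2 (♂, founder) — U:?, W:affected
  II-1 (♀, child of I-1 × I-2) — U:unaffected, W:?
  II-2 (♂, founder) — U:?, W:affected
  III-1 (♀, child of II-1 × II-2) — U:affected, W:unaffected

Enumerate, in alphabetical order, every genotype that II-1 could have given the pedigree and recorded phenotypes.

U/I-1 aff ·: Uu
U/I-2 ? ·: uu|Uu
U/II-1 un I-1×I-2: uu
U/II-2 ? ·: Uu|UU
U/III-1 aff II-1×II-2: Uu
⇒ U over [I-1,I-2,II-1,II-2,III-1]: 4 consistent
W/I-1 ? ·: ww|Ww|WW
W/I-2 aff ·: Ww|WW
W/II-1 ? I-1×I-2: ww|Ww
W/II-2 aff ·: Ww
W/III-1 un II-1×II-2: ww
⇒ W over [I-1,I-2,II-1,II-2,III-1]: 7 consistent

II-1 ∈ {uu Ww, uu ww}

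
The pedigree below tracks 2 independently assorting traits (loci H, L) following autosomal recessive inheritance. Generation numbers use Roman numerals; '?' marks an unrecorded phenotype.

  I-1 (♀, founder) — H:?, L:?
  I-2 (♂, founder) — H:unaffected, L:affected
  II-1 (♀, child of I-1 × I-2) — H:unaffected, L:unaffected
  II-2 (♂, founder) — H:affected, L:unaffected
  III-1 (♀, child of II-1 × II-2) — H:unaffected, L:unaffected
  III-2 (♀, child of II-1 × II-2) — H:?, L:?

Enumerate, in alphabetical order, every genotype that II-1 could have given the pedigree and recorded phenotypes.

H/I-1 ? ·: HH|Hh|hh
H/I-2 un ·: HH|Hh
H/II-1 un I-1×I-2: HH|Hh
H/II-2 aff ·: hh
H/III-1 un II-1×II-2: Hh
H/III-2 ? II-1×II-2: Hh|hh
⇒ H over [I-1,I-2,II-1,II-2,III-1,III-2]: 14 consistent
L/I-1 ? ·: LL|Ll
L/I-2 aff ·: ll
L/II-1 un I-1×I-2: Ll
L/II-2 un ·: LL|Ll
L/III-1 un II-1×II-2: LL|Ll
L/III-2 ? II-1×II-2: LL|Ll|ll
⇒ L over [I-1,I-2,II-1,II-2,III-1,III-2]: 20 consistent

II-1 ∈ {HH Ll, Hh Ll}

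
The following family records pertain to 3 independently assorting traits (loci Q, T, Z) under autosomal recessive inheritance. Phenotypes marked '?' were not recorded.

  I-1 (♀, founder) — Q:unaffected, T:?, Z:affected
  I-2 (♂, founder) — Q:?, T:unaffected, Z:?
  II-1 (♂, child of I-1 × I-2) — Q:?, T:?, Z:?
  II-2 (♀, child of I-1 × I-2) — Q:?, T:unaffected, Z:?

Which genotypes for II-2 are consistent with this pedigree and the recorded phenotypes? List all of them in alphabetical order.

II-2 ∈ {QQ TT Zz, QQ TT zz, QQ Tt Zz, QQ Tt zz, Qq TT Zz, Qq TT zz, Qq Tt Zz, Qq Tt zz, qq TT Zz, qq TT zz, qq Tt Zz, qq Tt zz}

Q/I-1 un ·: QQ|Qq
Q/I-2 ? ·: QQ|Qq|qq
Q/II-1 ? I-1×I-2: QQ|Qq|qq
Q/II-2 ? I-1×I-2: QQ|Qq|qq
⇒ Q over [I-1,I-2,II-1,II-2]: 23 consistent
T/I-1 ? ·: TT|Tt|tt
T/I-2 un ·: TT|Tt
T/II-1 ? I-1×I-2: TT|Tt|tt
T/II-2 un I-1×I-2: TT|Tt
⇒ T over [I-1,I-2,II-1,II-2]: 18 consistent
Z/I-1 aff ·: zz
Z/I-2 ? ·: ZZ|Zz|zz
Z/II-1 ? I-1×I-2: Zz|zz
Z/II-2 ? I-1×I-2: Zz|zz
⇒ Z over [I-1,I-2,II-1,II-2]: 6 consistent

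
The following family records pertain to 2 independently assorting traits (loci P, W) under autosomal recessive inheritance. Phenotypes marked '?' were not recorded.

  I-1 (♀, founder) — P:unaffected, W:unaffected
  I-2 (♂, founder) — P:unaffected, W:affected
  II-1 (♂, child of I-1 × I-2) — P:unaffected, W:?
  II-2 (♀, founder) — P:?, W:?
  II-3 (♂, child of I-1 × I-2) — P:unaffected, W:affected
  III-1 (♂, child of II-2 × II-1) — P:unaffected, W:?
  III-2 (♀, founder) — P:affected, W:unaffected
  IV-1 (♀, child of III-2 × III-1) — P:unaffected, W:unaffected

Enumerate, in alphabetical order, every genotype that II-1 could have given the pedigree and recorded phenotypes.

P/I-1 un ·: PP|Pp
P/I-2 un ·: PP|Pp
P/II-1 un I-1×I-2: PP|Pp
P/II-2 ? ·: PP|Pp|pp
P/II-3 un I-1×I-2: PP|Pp
P/III-1 un II-2×II-1: PP|Pp
P/III-2 aff ·: pp
P/IV-1 un III-2×III-1: Pp
⇒ P over [I-1,I-2,II-1,II-2,II-3,III-1,III-2,IV-1]: 58 consistent
W/I-1 un ·: Ww
W/I-2 aff ·: ww
W/II-1 ? I-1×I-2: Ww|ww
W/II-2 ? ·: WW|Ww|ww
W/II-3 aff I-1×I-2: ww
W/III-1 ? II-2×II-1: WW|Ww|ww
W/III-2 un ·: WW|Ww
W/IV-1 un III-2×III-1: WW|Ww
⇒ W over [I-1,I-2,II-1,II-2,II-3,III-1,III-2,IV-1]: 34 consistent

II-1 ∈ {PP Ww, PP ww, Pp Ww, Pp ww}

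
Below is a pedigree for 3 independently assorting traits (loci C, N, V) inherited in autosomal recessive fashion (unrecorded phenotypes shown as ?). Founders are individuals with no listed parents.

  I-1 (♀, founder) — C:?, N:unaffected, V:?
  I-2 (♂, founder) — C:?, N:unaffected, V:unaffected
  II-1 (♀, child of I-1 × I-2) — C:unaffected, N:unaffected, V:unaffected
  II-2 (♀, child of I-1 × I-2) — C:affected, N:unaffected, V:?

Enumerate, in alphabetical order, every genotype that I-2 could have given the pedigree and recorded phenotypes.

I-2 ∈ {Cc NN VV, Cc NN Vv, Cc Nn VV, Cc Nn Vv, cc NN VV, cc NN Vv, cc Nn VV, cc Nn Vv}

C/I-1 ? ·: Cc|cc
C/I-2 ? ·: Cc|cc
C/II-1 un I-1×I-2: CC|Cc
C/II-2 aff I-1×I-2: cc
⇒ C over [I-1,I-2,II-1,II-2]: 4 consistent
N/I-1 un ·: NN|Nn
N/I-2 un ·: NN|Nn
N/II-1 un I-1×I-2: NN|Nn
N/II-2 un I-1×I-2: NN|Nn
⇒ N over [I-1,I-2,II-1,II-2]: 13 consistent
V/I-1 ? ·: VV|Vv|vv
V/I-2 un ·: VV|Vv
V/II-1 un I-1×I-2: VV|Vv
V/II-2 ? I-1×I-2: VV|Vv|vv
⇒ V over [I-1,I-2,II-1,II-2]: 18 consistent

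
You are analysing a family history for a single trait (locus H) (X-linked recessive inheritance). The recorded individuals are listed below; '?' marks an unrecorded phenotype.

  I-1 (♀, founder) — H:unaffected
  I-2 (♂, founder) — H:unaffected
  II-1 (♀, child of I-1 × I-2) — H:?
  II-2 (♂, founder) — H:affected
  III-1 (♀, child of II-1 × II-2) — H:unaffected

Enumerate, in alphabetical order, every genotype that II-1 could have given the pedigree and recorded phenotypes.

H/I-1 un ·: X^HX^H|X^HX^h
H/I-2 un ·: X^HY
H/II-1 ? I-1×I-2: X^HX^H|X^HX^h
H/II-2 aff ·: X^hY
H/III-1 un II-1×II-2: X^HX^h
⇒ H over [I-1,I-2,II-1,II-2,III-1]: 3 consistent

II-1 ∈ {X^HX^H, X^HX^h}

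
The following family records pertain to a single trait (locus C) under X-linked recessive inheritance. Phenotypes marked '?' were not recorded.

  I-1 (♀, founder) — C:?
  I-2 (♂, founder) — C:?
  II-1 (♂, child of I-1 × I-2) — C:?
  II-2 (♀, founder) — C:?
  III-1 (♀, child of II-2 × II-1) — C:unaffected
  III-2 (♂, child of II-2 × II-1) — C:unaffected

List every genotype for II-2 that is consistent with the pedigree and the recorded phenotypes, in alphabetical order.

II-2 ∈ {X^CX^C, X^CX^c}

C/I-1 ? ·: X^CX^C|X^CX^c|X^cX^c
C/I-2 ? ·: X^CY|X^cY
C/II-1 ? I-1×I-2: X^CY|X^cY
C/II-2 ? ·: X^CX^C|X^CX^c
C/III-1 un II-2×II-1: X^CX^C|X^CX^c
C/III-2 un II-2×II-1: X^CY
⇒ C over [I-1,I-2,II-1,II-2,III-1,III-2]: 20 consistent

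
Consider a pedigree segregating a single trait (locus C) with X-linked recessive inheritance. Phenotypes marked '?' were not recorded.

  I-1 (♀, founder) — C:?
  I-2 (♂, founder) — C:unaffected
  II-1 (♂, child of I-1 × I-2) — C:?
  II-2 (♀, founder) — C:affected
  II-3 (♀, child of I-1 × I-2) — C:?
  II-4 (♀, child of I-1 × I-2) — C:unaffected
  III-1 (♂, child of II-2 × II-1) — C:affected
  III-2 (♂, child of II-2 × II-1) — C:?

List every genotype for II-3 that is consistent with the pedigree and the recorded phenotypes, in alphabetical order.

C/I-1 ? ·: X^CX^C|X^CX^c|X^cX^c
C/I-2 un ·: X^CY
C/II-1 ? I-1×I-2: X^CY|X^cY
C/II-2 aff ·: X^cX^c
C/II-3 ? I-1×I-2: X^CX^C|X^CX^c
C/II-4 un I-1×I-2: X^CX^C|X^CX^c
C/III-1 aff II-2×II-1: X^cY
C/III-2 ? II-2×II-1: X^cY
⇒ C over [I-1,I-2,II-1,II-2,II-3,II-4,III-1,III-2]: 10 consistent

II-3 ∈ {X^CX^C, X^CX^c}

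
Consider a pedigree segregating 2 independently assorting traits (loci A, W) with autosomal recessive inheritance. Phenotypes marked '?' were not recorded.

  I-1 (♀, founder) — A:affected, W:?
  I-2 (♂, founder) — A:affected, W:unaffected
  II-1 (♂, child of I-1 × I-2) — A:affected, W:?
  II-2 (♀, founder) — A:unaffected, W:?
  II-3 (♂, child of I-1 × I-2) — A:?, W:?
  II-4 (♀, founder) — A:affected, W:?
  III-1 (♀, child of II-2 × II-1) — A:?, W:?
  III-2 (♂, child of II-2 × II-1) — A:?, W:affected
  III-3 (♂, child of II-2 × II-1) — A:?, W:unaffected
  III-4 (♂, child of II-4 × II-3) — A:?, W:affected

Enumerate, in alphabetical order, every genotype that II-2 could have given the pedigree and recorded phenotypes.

II-2 ∈ {AA Ww, AA ww, Aa Ww, Aa ww}

A/I-1 aff ·: aa
A/I-2 aff ·: aa
A/II-1 aff I-1×I-2: aa
A/II-2 un ·: AA|Aa
A/II-3 ? I-1×I-2: aa
A/II-4 aff ·: aa
A/III-1 ? II-2×II-1: Aa|aa
A/III-2 ? II-2×II-1: Aa|aa
A/III-3 ? II-2×II-1: Aa|aa
A/III-4 ? II-4×II-3: aa
⇒ A over [I-1,I-2,II-1,II-2,II-3,II-4,III-1,III-2,III-3,III-4]: 9 consistent
W/I-1 ? ·: WW|Ww|ww
W/I-2 un ·: WW|Ww
W/II-1 ? I-1×I-2: Ww|ww
W/II-2 ? ·: Ww|ww
W/II-3 ? I-1×I-2: Ww|ww
W/II-4 ? ·: Ww|ww
W/III-1 ? II-2×II-1: WW|Ww|ww
W/III-2 aff II-2×II-1: ww
W/III-3 un II-2×II-1: WW|Ww
W/III-4 aff II-4×II-3: ww
⇒ W over [I-1,I-2,II-1,II-2,II-3,II-4,III-1,III-2,III-3,III-4]: 128 consistent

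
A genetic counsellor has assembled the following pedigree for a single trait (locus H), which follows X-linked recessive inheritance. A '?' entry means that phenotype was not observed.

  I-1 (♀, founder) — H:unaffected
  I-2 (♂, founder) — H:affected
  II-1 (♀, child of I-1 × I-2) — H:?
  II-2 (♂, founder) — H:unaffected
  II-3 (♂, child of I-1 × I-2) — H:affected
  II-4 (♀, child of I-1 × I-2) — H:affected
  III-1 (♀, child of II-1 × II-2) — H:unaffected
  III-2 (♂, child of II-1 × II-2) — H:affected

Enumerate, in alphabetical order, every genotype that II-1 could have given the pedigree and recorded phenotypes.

H/I-1 un ·: X^HX^h
H/I-2 aff ·: X^hY
H/II-1 ? I-1×I-2: X^HX^h|X^hX^h
H/II-2 un ·: X^HY
H/II-3 aff I-1×I-2: X^hY
H/II-4 aff I-1×I-2: X^hX^h
H/III-1 un II-1×II-2: X^HX^H|X^HX^h
H/III-2 aff II-1×II-2: X^hY
⇒ H over [I-1,I-2,II-1,II-2,II-3,II-4,III-1,III-2]: 3 consistent

II-1 ∈ {X^HX^h, X^hX^h}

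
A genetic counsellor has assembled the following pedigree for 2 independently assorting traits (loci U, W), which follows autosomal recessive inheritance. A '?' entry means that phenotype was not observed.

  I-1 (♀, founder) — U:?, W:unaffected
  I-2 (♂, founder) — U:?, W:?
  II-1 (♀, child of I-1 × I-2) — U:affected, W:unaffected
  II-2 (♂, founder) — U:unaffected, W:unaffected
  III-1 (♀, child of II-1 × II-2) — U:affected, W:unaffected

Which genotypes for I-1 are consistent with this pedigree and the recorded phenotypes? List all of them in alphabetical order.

U/I-1 ? ·: Uu|uu
U/I-2 ? ·: Uu|uu
U/II-1 aff I-1×I-2: uu
U/II-2 un ·: Uu
U/III-1 aff II-1×II-2: uu
⇒ U over [I-1,I-2,II-1,II-2,III-1]: 4 consistent
W/I-1 un ·: WW|Ww
W/I-2 ? ·: WW|Ww|ww
W/II-1 un I-1×I-2: WW|Ww
W/II-2 un ·: WW|Ww
W/III-1 un II-1×II-2: WW|Ww
⇒ W over [I-1,I-2,II-1,II-2,III-1]: 32 consistent

I-1 ∈ {Uu WW, Uu Ww, uu WW, uu Ww}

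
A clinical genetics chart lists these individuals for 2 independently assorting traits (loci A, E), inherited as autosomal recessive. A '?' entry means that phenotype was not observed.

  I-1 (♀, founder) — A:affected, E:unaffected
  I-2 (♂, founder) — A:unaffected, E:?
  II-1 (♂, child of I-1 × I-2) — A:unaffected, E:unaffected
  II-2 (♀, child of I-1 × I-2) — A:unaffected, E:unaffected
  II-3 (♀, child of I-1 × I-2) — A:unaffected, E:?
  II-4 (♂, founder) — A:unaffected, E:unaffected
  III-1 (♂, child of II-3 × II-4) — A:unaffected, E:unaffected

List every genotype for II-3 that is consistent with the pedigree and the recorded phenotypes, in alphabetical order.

II-3 ∈ {Aa EE, Aa Ee, Aa ee}

A/I-1 aff ·: aa
A/I-2 un ·: AA|Aa
A/II-1 un I-1×I-2: Aa
A/II-2 un I-1×I-2: Aa
A/II-3 un I-1×I-2: Aa
A/II-4 un ·: AA|Aa
A/III-1 un II-3×II-4: AA|Aa
⇒ A over [I-1,I-2,II-1,II-2,II-3,II-4,III-1]: 8 consistent
E/I-1 un ·: EE|Ee
E/I-2 ? ·: EE|Ee|ee
E/II-1 un I-1×I-2: EE|Ee
E/II-2 un I-1×I-2: EE|Ee
E/II-3 ? I-1×I-2: EE|Ee|ee
E/II-4 un ·: EE|Ee
E/III-1 un II-3×II-4: EE|Ee
⇒ E over [I-1,I-2,II-1,II-2,II-3,II-4,III-1]: 105 consistent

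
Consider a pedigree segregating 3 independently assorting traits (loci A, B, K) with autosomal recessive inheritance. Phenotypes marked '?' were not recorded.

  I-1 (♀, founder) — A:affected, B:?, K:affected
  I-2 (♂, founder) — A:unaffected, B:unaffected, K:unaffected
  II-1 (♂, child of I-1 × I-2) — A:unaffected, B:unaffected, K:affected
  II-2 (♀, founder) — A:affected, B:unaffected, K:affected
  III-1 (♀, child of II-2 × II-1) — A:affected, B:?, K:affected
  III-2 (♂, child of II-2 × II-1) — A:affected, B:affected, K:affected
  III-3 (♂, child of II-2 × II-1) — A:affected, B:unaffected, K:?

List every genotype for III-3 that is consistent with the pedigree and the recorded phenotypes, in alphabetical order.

A/I-1 aff ·: aa
A/I-2 un ·: AA|Aa
A/II-1 un I-1×I-2: Aa
A/II-2 aff ·: aa
A/III-1 aff II-2×II-1: aa
A/III-2 aff II-2×II-1: aa
A/III-3 aff II-2×II-1: aa
⇒ A over [I-1,I-2,II-1,II-2,III-1,III-2,III-3]: 2 consistent
B/I-1 ? ·: BB|Bb|bb
B/I-2 un ·: BB|Bb
B/II-1 un I-1×I-2: Bb
B/II-2 un ·: Bb
B/III-1 ? II-2×II-1: BB|Bb|bb
B/III-2 aff II-2×II-1: bb
B/III-3 un II-2×II-1: BB|Bb
⇒ B over [I-1,I-2,II-1,II-2,III-1,III-2,III-3]: 30 consistent
K/I-1 aff ·: kk
K/I-2 un ·: Kk
K/II-1 aff I-1×I-2: kk
K/II-2 aff ·: kk
K/III-1 aff II-2×II-1: kk
K/III-2 aff II-2×II-1: kk
K/III-3 ? II-2×II-1: kk
⇒ K over [I-1,I-2,II-1,II-2,III-1,III-2,III-3]: 1 consistent

III-3 ∈ {aa BB kk, aa Bb kk}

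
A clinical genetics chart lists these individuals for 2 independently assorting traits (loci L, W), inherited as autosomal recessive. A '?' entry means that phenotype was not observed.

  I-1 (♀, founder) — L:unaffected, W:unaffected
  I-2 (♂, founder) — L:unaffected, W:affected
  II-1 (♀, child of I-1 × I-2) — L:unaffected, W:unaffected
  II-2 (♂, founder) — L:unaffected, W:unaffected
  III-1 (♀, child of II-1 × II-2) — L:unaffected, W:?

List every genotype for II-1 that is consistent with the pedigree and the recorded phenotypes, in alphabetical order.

L/I-1 un ·: LL|Ll
L/I-2 un ·: LL|Ll
L/II-1 un I-1×I-2: LL|Ll
L/II-2 un ·: LL|Ll
L/III-1 un II-1×II-2: LL|Ll
⇒ L over [I-1,I-2,II-1,II-2,III-1]: 24 consistent
W/I-1 un ·: WW|Ww
W/I-2 aff ·: ww
W/II-1 un I-1×I-2: Ww
W/II-2 un ·: WW|Ww
W/III-1 ? II-1×II-2: WW|Ww|ww
⇒ W over [I-1,I-2,II-1,II-2,III-1]: 10 consistent

II-1 ∈ {LL Ww, Ll Ww}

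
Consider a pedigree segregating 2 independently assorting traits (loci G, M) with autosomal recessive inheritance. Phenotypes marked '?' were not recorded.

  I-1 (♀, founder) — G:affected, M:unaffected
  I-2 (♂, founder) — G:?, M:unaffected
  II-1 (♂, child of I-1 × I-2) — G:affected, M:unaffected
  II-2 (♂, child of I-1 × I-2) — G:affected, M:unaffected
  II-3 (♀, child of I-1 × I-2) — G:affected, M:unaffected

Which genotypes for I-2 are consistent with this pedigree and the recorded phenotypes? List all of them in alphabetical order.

G/I-1 aff ·: gg
G/I-2 ? ·: Gg|gg
G/II-1 aff I-1×I-2: gg
G/II-2 aff I-1×I-2: gg
G/II-3 aff I-1×I-2: gg
⇒ G over [I-1,I-2,II-1,II-2,II-3]: 2 consistent
M/I-1 un ·: MM|Mm
M/I-2 un ·: MM|Mm
M/II-1 un I-1×I-2: MM|Mm
M/II-2 un I-1×I-2: MM|Mm
M/II-3 un I-1×I-2: MM|Mm
⇒ M over [I-1,I-2,II-1,II-2,II-3]: 25 consistent

I-2 ∈ {Gg MM, Gg Mm, gg MM, gg Mm}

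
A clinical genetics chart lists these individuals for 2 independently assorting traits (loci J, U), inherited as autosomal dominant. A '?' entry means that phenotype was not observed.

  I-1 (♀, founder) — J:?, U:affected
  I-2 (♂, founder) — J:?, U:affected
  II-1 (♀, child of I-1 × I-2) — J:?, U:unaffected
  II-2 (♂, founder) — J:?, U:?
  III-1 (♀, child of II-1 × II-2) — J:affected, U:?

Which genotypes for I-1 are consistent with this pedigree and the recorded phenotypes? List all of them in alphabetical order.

J/I-1 ? ·: jj|Jj|JJ
J/I-2 ? ·: jj|Jj|JJ
J/II-1 ? I-1×I-2: jj|Jj|JJ
J/II-2 ? ·: jj|Jj|JJ
J/III-1 aff II-1×II-2: Jj|JJ
⇒ J over [I-1,I-2,II-1,II-2,III-1]: 59 consistent
U/I-1 aff ·: Uu
U/I-2 aff ·: Uu
U/II-1 un I-1×I-2: uu
U/II-2 ? ·: uu|Uu|UU
U/III-1 ? II-1×II-2: uu|Uu
⇒ U over [I-1,I-2,II-1,II-2,III-1]: 4 consistent

I-1 ∈ {JJ Uu, Jj Uu, jj Uu}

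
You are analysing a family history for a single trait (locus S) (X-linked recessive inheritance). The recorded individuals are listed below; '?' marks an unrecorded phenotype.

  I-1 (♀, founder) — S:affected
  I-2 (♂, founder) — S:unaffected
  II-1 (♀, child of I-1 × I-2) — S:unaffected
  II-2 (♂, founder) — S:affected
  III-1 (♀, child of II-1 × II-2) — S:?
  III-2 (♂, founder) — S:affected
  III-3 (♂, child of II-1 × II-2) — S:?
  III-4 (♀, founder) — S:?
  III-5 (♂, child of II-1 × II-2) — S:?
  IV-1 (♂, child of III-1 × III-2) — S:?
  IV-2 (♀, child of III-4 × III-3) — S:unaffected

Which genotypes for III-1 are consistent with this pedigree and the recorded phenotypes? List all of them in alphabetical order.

III-1 ∈ {X^SX^s, X^sX^s}

S/I-1 aff ·: X^sX^s
S/I-2 un ·: X^SY
S/II-1 un I-1×I-2: X^SX^s
S/II-2 aff ·: X^sY
S/III-1 ? II-1×II-2: X^SX^s|X^sX^s
S/III-2 aff ·: X^sY
S/III-3 ? II-1×II-2: X^SY|X^sY
S/III-4 ? ·: X^SX^S|X^SX^s|X^sX^s
S/III-5 ? II-1×II-2: X^SY|X^sY
S/IV-1 ? III-1×III-2: X^SY|X^sY
S/IV-2 un III-4×III-3: X^SX^S|X^SX^s
⇒ S over [I-1,I-2,II-1,II-2,III-1,III-2,III-3,III-4,III-5,IV-1,IV-2]: 36 consistent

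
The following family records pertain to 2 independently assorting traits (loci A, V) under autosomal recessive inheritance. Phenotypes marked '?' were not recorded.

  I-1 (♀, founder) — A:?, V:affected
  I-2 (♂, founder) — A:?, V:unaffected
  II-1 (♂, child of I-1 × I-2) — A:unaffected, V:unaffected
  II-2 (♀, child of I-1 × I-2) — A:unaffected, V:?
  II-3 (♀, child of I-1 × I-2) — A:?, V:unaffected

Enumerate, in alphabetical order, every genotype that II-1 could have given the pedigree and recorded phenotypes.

II-1 ∈ {AA Vv, Aa Vv}

A/I-1 ? ·: AA|Aa|aa
A/I-2 ? ·: AA|Aa|aa
A/II-1 un I-1×I-2: AA|Aa
A/II-2 un I-1×I-2: AA|Aa
A/II-3 ? I-1×I-2: AA|Aa|aa
⇒ A over [I-1,I-2,II-1,II-2,II-3]: 35 consistent
V/I-1 aff ·: vv
V/I-2 un ·: VV|Vv
V/II-1 un I-1×I-2: Vv
V/II-2 ? I-1×I-2: Vv|vv
V/II-3 un I-1×I-2: Vv
⇒ V over [I-1,I-2,II-1,II-2,II-3]: 3 consistent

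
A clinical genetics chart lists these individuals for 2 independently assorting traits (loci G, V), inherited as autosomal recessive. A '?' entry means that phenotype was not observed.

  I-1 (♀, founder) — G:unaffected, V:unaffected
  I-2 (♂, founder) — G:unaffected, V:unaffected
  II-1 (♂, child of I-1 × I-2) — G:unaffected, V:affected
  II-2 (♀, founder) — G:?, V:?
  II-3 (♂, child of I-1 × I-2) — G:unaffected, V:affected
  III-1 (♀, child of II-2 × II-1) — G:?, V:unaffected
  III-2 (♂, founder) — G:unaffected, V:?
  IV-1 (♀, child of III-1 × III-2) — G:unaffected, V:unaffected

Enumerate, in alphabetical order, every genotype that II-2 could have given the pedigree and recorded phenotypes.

G/I-1 un ·: GG|Gg
G/I-2 un ·: GG|Gg
G/II-1 un I-1×I-2: GG|Gg
G/II-2 ? ·: GG|Gg|gg
G/II-3 un I-1×I-2: GG|Gg
G/III-1 ? II-2×II-1: GG|Gg|gg
G/III-2 un ·: GG|Gg
G/IV-1 un III-1×III-2: GG|Gg
⇒ G over [I-1,I-2,II-1,II-2,II-3,III-1,III-2,IV-1]: 230 consistent
V/I-1 un ·: Vv
V/I-2 un ·: Vv
V/II-1 aff I-1×I-2: vv
V/II-2 ? ·: VV|Vv
V/II-3 aff I-1×I-2: vv
V/III-1 un II-2×II-1: Vv
V/III-2 ? ·: VV|Vv|vv
V/IV-1 un III-1×III-2: VV|Vv
⇒ V over [I-1,I-2,II-1,II-2,II-3,III-1,III-2,IV-1]: 10 consistent

II-2 ∈ {GG VV, GG Vv, Gg VV, Gg Vv, gg VV, gg Vv}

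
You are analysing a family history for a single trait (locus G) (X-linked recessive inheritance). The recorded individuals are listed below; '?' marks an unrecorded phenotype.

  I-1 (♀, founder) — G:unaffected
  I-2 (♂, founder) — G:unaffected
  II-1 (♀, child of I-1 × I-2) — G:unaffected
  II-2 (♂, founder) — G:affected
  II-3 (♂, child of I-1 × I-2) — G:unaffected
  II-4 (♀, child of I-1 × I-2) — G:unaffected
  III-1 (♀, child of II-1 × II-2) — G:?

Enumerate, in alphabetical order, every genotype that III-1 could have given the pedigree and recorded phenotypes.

G/I-1 un ·: X^GX^G|X^GX^g
G/I-2 un ·: X^GY
G/II-1 un I-1×I-2: X^GX^G|X^GX^g
G/II-2 aff ·: X^gY
G/II-3 un I-1×I-2: X^GY
G/II-4 un I-1×I-2: X^GX^G|X^GX^g
G/III-1 ? II-1×II-2: X^GX^g|X^gX^g
⇒ G over [I-1,I-2,II-1,II-2,II-3,II-4,III-1]: 7 consistent

III-1 ∈ {X^GX^g, X^gX^g}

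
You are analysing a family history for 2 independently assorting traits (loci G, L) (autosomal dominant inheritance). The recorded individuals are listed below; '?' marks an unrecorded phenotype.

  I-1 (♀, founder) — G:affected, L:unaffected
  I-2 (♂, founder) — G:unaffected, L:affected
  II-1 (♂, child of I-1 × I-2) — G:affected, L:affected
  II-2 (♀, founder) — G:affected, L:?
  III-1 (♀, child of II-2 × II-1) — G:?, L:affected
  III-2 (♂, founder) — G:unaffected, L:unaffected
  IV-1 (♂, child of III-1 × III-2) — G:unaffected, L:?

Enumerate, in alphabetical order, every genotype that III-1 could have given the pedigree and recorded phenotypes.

G/I-1 aff ·: Gg|GG
G/I-2 un ·: gg
G/II-1 aff I-1×I-2: Gg
G/II-2 aff ·: Gg|GG
G/III-1 ? II-2×II-1: gg|Gg
G/III-2 un ·: gg
G/IV-1 un III-1×III-2: gg
⇒ G over [I-1,I-2,II-1,II-2,III-1,III-2,IV-1]: 6 consistent
L/I-1 un ·: ll
L/I-2 aff ·: Ll|LL
L/II-1 aff I-1×I-2: Ll
L/II-2 ? ·: ll|Ll|LL
L/III-1 aff II-2×II-1: Ll|LL
L/III-2 un ·: ll
L/IV-1 ? III-1×III-2: ll|Ll
⇒ L over [I-1,I-2,II-1,II-2,III-1,III-2,IV-1]: 16 consistent

III-1 ∈ {Gg LL, Gg Ll, gg LL, gg Ll}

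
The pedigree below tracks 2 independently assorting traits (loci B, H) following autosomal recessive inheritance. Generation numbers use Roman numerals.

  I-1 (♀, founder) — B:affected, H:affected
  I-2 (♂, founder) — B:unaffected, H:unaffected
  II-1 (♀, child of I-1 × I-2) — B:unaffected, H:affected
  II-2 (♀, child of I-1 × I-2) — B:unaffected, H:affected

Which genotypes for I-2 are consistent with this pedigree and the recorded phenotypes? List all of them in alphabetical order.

I-2 ∈ {BB Hh, Bb Hh}

B/I-1 aff ·: bb
B/I-2 un ·: BB|Bb
B/II-1 un I-1×I-2: Bb
B/II-2 un I-1×I-2: Bb
⇒ B over [I-1,I-2,II-1,II-2]: 2 consistent
H/I-1 aff ·: hh
H/I-2 un ·: Hh
H/II-1 aff I-1×I-2: hh
H/II-2 aff I-1×I-2: hh
⇒ H over [I-1,I-2,II-1,II-2]: 1 consistent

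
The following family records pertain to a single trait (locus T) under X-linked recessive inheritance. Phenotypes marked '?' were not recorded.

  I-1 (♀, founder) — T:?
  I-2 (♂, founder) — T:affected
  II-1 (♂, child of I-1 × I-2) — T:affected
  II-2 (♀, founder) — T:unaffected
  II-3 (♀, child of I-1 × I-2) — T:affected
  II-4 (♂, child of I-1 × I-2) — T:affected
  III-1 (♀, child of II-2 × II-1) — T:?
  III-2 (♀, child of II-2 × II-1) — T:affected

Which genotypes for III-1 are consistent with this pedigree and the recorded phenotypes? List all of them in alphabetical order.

III-1 ∈ {X^TX^t, X^tX^t}

T/I-1 ? ·: X^TX^t|X^tX^t
T/I-2 aff ·: X^tY
T/II-1 aff I-1×I-2: X^tY
T/II-2 un ·: X^TX^t
T/II-3 aff I-1×I-2: X^tX^t
T/II-4 aff I-1×I-2: X^tY
T/III-1 ? II-2×II-1: X^TX^t|X^tX^t
T/III-2 aff II-2×II-1: X^tX^t
⇒ T over [I-1,I-2,II-1,II-2,II-3,II-4,III-1,III-2]: 4 consistent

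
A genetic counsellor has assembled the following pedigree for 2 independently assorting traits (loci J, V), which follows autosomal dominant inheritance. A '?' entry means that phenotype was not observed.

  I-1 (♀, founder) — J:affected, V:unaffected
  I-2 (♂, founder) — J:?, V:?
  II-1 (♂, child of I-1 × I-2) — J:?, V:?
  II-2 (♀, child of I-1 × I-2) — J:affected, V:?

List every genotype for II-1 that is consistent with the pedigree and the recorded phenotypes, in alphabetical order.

J/I-1 aff ·: Jj|JJ
J/I-2 ? ·: jj|Jj|JJ
J/II-1 ? I-1×I-2: jj|Jj|JJ
J/II-2 aff I-1×I-2: Jj|JJ
⇒ J over [I-1,I-2,II-1,II-2]: 18 consistent
V/I-1 un ·: vv
V/I-2 ? ·: vv|Vv|VV
V/II-1 ? I-1×I-2: vv|Vv
V/II-2 ? I-1×I-2: vv|Vv
⇒ V over [I-1,I-2,II-1,II-2]: 6 consistent

II-1 ∈ {JJ Vv, JJ vv, Jj Vv, Jj vv, jj Vv, jj vv}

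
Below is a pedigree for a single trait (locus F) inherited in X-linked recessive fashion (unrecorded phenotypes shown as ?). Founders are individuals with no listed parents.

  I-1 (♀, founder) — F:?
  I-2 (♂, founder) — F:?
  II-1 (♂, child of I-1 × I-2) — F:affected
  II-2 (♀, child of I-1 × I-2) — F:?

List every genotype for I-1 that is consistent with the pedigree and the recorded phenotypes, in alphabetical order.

F/I-1 ? ·: X^FX^f|X^fX^f
F/I-2 ? ·: X^FY|X^fY
F/II-1 aff I-1×I-2: X^fY
F/II-2 ? I-1×I-2: X^FX^F|X^FX^f|X^fX^f
⇒ F over [I-1,I-2,II-1,II-2]: 6 consistent

I-1 ∈ {X^FX^f, X^fX^f}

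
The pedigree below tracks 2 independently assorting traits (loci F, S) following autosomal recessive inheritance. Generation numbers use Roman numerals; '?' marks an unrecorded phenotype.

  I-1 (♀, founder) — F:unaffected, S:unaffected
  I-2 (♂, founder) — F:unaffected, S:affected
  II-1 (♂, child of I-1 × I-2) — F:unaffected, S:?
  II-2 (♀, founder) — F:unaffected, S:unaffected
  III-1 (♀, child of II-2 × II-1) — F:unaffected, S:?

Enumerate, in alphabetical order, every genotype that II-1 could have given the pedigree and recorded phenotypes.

II-1 ∈ {FF Ss, FF ss, Ff Ss, Ff ss}

F/I-1 un ·: FF|Ff
F/I-2 un ·: FF|Ff
F/II-1 un I-1×I-2: FF|Ff
F/II-2 un ·: FF|Ff
F/III-1 un II-2×II-1: FF|Ff
⇒ F over [I-1,I-2,II-1,II-2,III-1]: 24 consistent
S/I-1 un ·: SS|Ss
S/I-2 aff ·: ss
S/II-1 ? I-1×I-2: Ss|ss
S/II-2 un ·: SS|Ss
S/III-1 ? II-2×II-1: SS|Ss|ss
⇒ S over [I-1,I-2,II-1,II-2,III-1]: 13 consistent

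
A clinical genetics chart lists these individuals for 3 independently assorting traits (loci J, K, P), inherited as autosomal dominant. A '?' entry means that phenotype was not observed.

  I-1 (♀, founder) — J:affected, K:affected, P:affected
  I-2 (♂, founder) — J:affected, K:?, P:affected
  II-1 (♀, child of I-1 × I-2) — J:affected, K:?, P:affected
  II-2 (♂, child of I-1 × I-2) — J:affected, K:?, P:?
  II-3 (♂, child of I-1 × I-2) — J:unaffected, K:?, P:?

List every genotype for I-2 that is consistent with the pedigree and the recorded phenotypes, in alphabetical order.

J/I-1 aff ·: Jj
J/I-2 aff ·: Jj
J/II-1 aff I-1×I-2: Jj|JJ
J/II-2 aff I-1×I-2: Jj|JJ
J/II-3 un I-1×I-2: jj
⇒ J over [I-1,I-2,II-1,II-2,II-3]: 4 consistent
K/I-1 aff ·: Kk|KK
K/I-2 ? ·: kk|Kk|KK
K/II-1 ? I-1×I-2: kk|Kk|KK
K/II-2 ? I-1×I-2: kk|Kk|KK
K/II-3 ? I-1×I-2: kk|Kk|KK
⇒ K over [I-1,I-2,II-1,II-2,II-3]: 53 consistent
P/I-1 aff ·: Pp|PP
P/I-2 aff ·: Pp|PP
P/II-1 aff I-1×I-2: Pp|PP
P/II-2 ? I-1×I-2: pp|Pp|PP
P/II-3 ? I-1×I-2: pp|Pp|PP
⇒ P over [I-1,I-2,II-1,II-2,II-3]: 35 consistent

I-2 ∈ {Jj KK PP, Jj KK Pp, Jj Kk PP, Jj Kk Pp, Jj kk PP, Jj kk Pp}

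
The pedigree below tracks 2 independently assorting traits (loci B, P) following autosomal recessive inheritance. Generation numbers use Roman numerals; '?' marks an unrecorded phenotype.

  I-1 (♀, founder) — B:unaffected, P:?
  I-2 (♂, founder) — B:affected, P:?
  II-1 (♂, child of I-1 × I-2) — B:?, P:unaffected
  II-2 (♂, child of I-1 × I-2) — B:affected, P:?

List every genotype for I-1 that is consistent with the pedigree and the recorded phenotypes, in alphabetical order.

I-1 ∈ {Bb PP, Bb Pp, Bb pp}

B/I-1 un ·: Bb
B/I-2 aff ·: bb
B/II-1 ? I-1×I-2: Bb|bb
B/II-2 aff I-1×I-2: bb
⇒ B over [I-1,I-2,II-1,II-2]: 2 consistent
P/I-1 ? ·: PP|Pp|pp
P/I-2 ? ·: PP|Pp|pp
P/II-1 un I-1×I-2: PP|Pp
P/II-2 ? I-1×I-2: PP|Pp|pp
⇒ P over [I-1,I-2,II-1,II-2]: 21 consistent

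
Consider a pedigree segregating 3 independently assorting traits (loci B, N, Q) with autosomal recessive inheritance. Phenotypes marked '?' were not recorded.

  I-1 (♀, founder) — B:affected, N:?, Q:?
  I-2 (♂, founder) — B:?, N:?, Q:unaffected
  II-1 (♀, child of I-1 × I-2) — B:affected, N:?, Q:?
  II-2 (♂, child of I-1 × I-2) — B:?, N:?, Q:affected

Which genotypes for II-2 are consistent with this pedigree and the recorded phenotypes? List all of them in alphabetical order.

B/I-1 aff ·: bb
B/I-2 ? ·: Bb|bb
B/II-1 aff I-1×I-2: bb
B/II-2 ? I-1×I-2: Bb|bb
⇒ B over [I-1,I-2,II-1,II-2]: 3 consistent
N/I-1 ? ·: NN|Nn|nn
N/I-2 ? ·: NN|Nn|nn
N/II-1 ? I-1×I-2: NN|Nn|nn
N/II-2 ? I-1×I-2: NN|Nn|nn
⇒ N over [I-1,I-2,II-1,II-2]: 29 consistent
Q/I-1 ? ·: Qq|qq
Q/I-2 un ·: Qq
Q/II-1 ? I-1×I-2: QQ|Qq|qq
Q/II-2 aff I-1×I-2: qq
⇒ Q over [I-1,I-2,II-1,II-2]: 5 consistent

II-2 ∈ {Bb NN qq, Bb Nn qq, Bb nn qq, bb NN qq, bb Nn qq, bb nn qq}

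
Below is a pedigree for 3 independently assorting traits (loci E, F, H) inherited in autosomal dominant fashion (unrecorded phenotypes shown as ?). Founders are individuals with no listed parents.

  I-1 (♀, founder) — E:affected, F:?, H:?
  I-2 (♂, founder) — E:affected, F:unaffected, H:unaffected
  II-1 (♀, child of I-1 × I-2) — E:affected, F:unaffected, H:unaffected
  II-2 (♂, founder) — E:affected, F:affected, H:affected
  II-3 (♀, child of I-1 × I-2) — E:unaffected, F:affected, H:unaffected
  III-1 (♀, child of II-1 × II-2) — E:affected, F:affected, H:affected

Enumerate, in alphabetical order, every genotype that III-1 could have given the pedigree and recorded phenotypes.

E/I-1 aff ·: Ee
E/I-2 aff ·: Ee
E/II-1 aff I-1×I-2: Ee|EE
E/II-2 aff ·: Ee|EE
E/II-3 un I-1×I-2: ee
E/III-1 aff II-1×II-2: Ee|EE
⇒ E over [I-1,I-2,II-1,II-2,II-3,III-1]: 7 consistent
F/I-1 ? ·: Ff
F/I-2 un ·: ff
F/II-1 un I-1×I-2: ff
F/II-2 aff ·: Ff|FF
F/II-3 aff I-1×I-2: Ff
F/III-1 aff II-1×II-2: Ff
⇒ F over [I-1,I-2,II-1,II-2,II-3,III-1]: 2 consistent
H/I-1 ? ·: hh|Hh
H/I-2 un ·: hh
H/II-1 un I-1×I-2: hh
H/II-2 aff ·: Hh|HH
H/II-3 un I-1×I-2: hh
H/III-1 aff II-1×II-2: Hh
⇒ H over [I-1,I-2,II-1,II-2,II-3,III-1]: 4 consistent

III-1 ∈ {EE Ff Hh, Ee Ff Hh}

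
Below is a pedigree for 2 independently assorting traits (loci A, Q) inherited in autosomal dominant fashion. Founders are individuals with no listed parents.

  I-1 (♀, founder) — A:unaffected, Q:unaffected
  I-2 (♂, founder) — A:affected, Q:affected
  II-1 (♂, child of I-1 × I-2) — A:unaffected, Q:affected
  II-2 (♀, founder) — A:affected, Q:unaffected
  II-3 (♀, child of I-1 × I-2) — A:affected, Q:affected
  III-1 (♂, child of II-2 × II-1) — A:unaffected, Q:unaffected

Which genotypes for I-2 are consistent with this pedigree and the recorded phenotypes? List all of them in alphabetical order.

I-2 ∈ {Aa QQ, Aa Qq}

A/I-1 un ·: aa
A/I-2 aff ·: Aa
A/II-1 un I-1×I-2: aa
A/II-2 aff ·: Aa
A/II-3 aff I-1×I-2: Aa
A/III-1 un II-2×II-1: aa
⇒ A over [I-1,I-2,II-1,II-2,II-3,III-1]: 1 consistent
Q/I-1 un ·: qq
Q/I-2 aff ·: Qq|QQ
Q/II-1 aff I-1×I-2: Qq
Q/II-2 un ·: qq
Q/II-3 aff I-1×I-2: Qq
Q/III-1 un II-2×II-1: qq
⇒ Q over [I-1,I-2,II-1,II-2,II-3,III-1]: 2 consistent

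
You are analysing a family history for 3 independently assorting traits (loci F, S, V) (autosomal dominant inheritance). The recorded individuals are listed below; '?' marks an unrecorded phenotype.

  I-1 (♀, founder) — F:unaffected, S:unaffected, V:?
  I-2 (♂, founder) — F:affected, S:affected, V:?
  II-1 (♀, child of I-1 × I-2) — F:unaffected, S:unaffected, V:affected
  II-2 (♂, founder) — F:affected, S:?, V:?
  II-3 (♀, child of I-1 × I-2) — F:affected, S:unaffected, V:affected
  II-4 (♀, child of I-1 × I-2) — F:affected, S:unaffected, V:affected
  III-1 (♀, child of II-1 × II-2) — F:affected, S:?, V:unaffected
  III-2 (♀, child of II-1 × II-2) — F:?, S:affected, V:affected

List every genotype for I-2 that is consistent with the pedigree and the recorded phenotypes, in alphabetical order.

I-2 ∈ {Ff Ss VV, Ff Ss Vv, Ff Ss vv}

F/I-1 un ·: ff
F/I-2 aff ·: Ff
F/II-1 un I-1×I-2: ff
F/II-2 aff ·: Ff|FF
F/II-3 aff I-1×I-2: Ff
F/II-4 aff I-1×I-2: Ff
F/III-1 aff II-1×II-2: Ff
F/III-2 ? II-1×II-2: ff|Ff
⇒ F over [I-1,I-2,II-1,II-2,II-3,II-4,III-1,III-2]: 3 consistent
S/I-1 un ·: ss
S/I-2 aff ·: Ss
S/II-1 un I-1×I-2: ss
S/II-2 ? ·: Ss|SS
S/II-3 un I-1×I-2: ss
S/II-4 un I-1×I-2: ss
S/III-1 ? II-1×II-2: ss|Ss
S/III-2 aff II-1×II-2: Ss
⇒ S over [I-1,I-2,II-1,II-2,II-3,II-4,III-1,III-2]: 3 consistent
V/I-1 ? ·: vv|Vv|VV
V/I-2 ? ·: vv|Vv|VV
V/II-1 aff I-1×I-2: Vv
V/II-2 ? ·: vv|Vv
V/II-3 aff I-1×I-2: Vv|VV
V/II-4 aff I-1×I-2: Vv|VV
V/III-1 un II-1×II-2: vv
V/III-2 aff II-1×II-2: Vv|VV
⇒ V over [I-1,I-2,II-1,II-2,II-3,II-4,III-1,III-2]: 48 consistent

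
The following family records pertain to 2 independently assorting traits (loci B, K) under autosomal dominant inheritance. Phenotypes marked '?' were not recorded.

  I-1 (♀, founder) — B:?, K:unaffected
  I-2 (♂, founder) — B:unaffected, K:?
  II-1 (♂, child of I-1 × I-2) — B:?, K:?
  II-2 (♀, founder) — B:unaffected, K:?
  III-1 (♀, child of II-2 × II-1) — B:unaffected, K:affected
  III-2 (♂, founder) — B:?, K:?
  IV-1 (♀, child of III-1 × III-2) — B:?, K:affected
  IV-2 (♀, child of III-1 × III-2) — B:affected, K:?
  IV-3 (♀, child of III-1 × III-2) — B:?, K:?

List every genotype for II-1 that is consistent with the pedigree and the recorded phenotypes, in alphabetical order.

II-1 ∈ {Bb Kk, Bb kk, bb Kk, bb kk}

B/I-1 ? ·: bb|Bb|BB
B/I-2 un ·: bb
B/II-1 ? I-1×I-2: bb|Bb
B/II-2 un ·: bb
B/III-1 un II-2×II-1: bb
B/III-2 ? ·: Bb|BB
B/IV-1 ? III-1×III-2: bb|Bb
B/IV-2 aff III-1×III-2: Bb
B/IV-3 ? III-1×III-2: bb|Bb
⇒ B over [I-1,I-2,II-1,II-2,III-1,III-2,IV-1,IV-2,IV-3]: 20 consistent
K/I-1 un ·: kk
K/I-2 ? ·: kk|Kk|KK
K/II-1 ? I-1×I-2: kk|Kk
K/II-2 ? ·: kk|Kk|KK
K/III-1 aff II-2×II-1: Kk|KK
K/III-2 ? ·: kk|Kk|KK
K/IV-1 aff III-1×III-2: Kk|KK
K/IV-2 ? III-1×III-2: kk|Kk|KK
K/IV-3 ? III-1×III-2: kk|Kk|KK
⇒ K over [I-1,I-2,II-1,II-2,III-1,III-2,IV-1,IV-2,IV-3]: 340 consistent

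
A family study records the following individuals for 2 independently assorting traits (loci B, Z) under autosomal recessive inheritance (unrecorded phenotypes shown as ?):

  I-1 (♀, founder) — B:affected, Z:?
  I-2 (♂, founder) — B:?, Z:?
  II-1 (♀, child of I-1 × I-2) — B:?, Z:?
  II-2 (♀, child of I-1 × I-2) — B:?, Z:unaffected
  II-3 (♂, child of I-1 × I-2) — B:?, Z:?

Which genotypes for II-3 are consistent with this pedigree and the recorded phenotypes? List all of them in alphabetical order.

II-3 ∈ {Bb ZZ, Bb Zz, Bb zz, bb ZZ, bb Zz, bb zz}

B/I-1 aff ·: bb
B/I-2 ? ·: BB|Bb|bb
B/II-1 ? I-1×I-2: Bb|bb
B/II-2 ? I-1×I-2: Bb|bb
B/II-3 ? I-1×I-2: Bb|bb
⇒ B over [I-1,I-2,II-1,II-2,II-3]: 10 consistent
Z/I-1 ? ·: ZZ|Zz|zz
Z/I-2 ? ·: ZZ|Zz|zz
Z/II-1 ? I-1×I-2: ZZ|Zz|zz
Z/II-2 un I-1×I-2: ZZ|Zz
Z/II-3 ? I-1×I-2: ZZ|Zz|zz
⇒ Z over [I-1,I-2,II-1,II-2,II-3]: 45 consistent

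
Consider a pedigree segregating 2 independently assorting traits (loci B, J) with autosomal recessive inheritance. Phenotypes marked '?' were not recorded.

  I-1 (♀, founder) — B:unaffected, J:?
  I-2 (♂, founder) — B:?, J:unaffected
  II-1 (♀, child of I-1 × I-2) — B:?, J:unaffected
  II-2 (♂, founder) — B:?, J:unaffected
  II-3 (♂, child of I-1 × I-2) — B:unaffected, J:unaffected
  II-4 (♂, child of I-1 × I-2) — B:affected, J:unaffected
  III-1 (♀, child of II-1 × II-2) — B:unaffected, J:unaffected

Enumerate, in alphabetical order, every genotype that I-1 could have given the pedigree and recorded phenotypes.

B/I-1 un ·: Bb
B/I-2 ? ·: Bb|bb
B/II-1 ? I-1×I-2: BB|Bb|bb
B/II-2 ? ·: BB|Bb|bb
B/II-3 un I-1×I-2: BB|Bb
B/II-4 aff I-1×I-2: bb
B/III-1 un II-1×II-2: BB|Bb
⇒ B over [I-1,I-2,II-1,II-2,II-3,II-4,III-1]: 29 consistent
J/I-1 ? ·: JJ|Jj|jj
J/I-2 un ·: JJ|Jj
J/II-1 un I-1×I-2: JJ|Jj
J/II-2 un ·: JJ|Jj
J/II-3 un I-1×I-2: JJ|Jj
J/II-4 un I-1×I-2: JJ|Jj
J/III-1 un II-1×II-2: JJ|Jj
⇒ J over [I-1,I-2,II-1,II-2,II-3,II-4,III-1]: 95 consistent

I-1 ∈ {Bb JJ, Bb Jj, Bb jj}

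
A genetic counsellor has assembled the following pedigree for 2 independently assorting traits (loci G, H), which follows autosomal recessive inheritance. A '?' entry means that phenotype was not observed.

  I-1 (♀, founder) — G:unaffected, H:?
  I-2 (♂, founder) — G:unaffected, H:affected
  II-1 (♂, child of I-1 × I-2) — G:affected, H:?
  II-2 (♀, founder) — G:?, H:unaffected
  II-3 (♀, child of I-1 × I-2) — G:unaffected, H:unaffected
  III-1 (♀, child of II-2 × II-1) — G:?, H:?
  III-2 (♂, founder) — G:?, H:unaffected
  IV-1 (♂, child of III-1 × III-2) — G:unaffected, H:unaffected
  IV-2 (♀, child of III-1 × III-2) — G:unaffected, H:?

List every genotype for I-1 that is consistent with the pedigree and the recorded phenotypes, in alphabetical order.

I-1 ∈ {Gg HH, Gg Hh}

G/I-1 un ·: Gg
G/I-2 un ·: Gg
G/II-1 aff I-1×I-2: gg
G/II-2 ? ·: GG|Gg|gg
G/II-3 un I-1×I-2: GG|Gg
G/III-1 ? II-2×II-1: Gg|gg
G/III-2 ? ·: GG|Gg|gg
G/IV-1 un III-1×III-2: GG|Gg
G/IV-2 un III-1×III-2: GG|Gg
⇒ G over [I-1,I-2,II-1,II-2,II-3,III-1,III-2,IV-1,IV-2]: 44 consistent
H/I-1 ? ·: HH|Hh
H/I-2 aff ·: hh
H/II-1 ? I-1×I-2: Hh|hh
H/II-2 un ·: HH|Hh
H/II-3 un I-1×I-2: Hh
H/III-1 ? II-2×II-1: HH|Hh|hh
H/III-2 un ·: HH|Hh
H/IV-1 un III-1×III-2: HH|Hh
H/IV-2 ? III-1×III-2: HH|Hh|hh
⇒ H over [I-1,I-2,II-1,II-2,II-3,III-1,III-2,IV-1,IV-2]: 89 consistent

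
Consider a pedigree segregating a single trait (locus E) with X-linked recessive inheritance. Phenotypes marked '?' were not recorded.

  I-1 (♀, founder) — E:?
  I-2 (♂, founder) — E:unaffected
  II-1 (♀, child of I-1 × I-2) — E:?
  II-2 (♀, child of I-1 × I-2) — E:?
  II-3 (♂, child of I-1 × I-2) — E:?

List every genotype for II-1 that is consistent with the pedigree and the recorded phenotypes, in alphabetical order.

E/I-1 ? ·: X^EX^E|X^EX^e|X^eX^e
E/I-2 un ·: X^EY
E/II-1 ? I-1×I-2: X^EX^E|X^EX^e
E/II-2 ? I-1×I-2: X^EX^E|X^EX^e
E/II-3 ? I-1×I-2: X^EY|X^eY
⇒ E over [I-1,I-2,II-1,II-2,II-3]: 10 consistent

II-1 ∈ {X^EX^E, X^EX^e}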